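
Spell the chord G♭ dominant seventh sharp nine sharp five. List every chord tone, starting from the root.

Gb  Bb  D  Fb  A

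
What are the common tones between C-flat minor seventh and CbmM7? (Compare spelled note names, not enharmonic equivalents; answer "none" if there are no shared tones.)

Cb, Ebb, Gb

C-flat minor seventh = Cb, Ebb, Gb, Bbb.
CbmM7 = Cb, Ebb, Gb, Bb.
Shared: Cb, Ebb, Gb.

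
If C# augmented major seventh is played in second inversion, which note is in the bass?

G-double-sharp

C# augmented major seventh in root position is C-sharp–E-sharp–G-double-sharp–B-sharp.
Second inversion places the fifth in the bass, which is G-double-sharp.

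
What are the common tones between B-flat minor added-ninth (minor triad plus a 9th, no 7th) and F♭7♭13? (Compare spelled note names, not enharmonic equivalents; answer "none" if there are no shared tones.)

none

B-flat minor added-ninth = B♭, D♭, F, C.
F♭7♭13 = F♭, A♭, C♭, E𝄫, D𝄫.
Shared: none.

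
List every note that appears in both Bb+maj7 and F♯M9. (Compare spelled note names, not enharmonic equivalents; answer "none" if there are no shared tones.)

F#

Bb+maj7 = Bb, D, F#, A.
F♯M9 = F#, A#, C#, E#, G#.
Shared: F#.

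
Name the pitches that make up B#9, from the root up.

B# – D## – F## – A# – C##

B#9: dominant ninth on B#.
- root: B#
- major 3rd: D##
- perfect 5th: F##
- minor 7th: A#
- major 9th: C##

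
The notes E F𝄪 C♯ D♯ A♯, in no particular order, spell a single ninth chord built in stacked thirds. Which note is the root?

D♯

Arranged so that each adjacent pair is a third by letter name: D♯ – F𝄪 – A♯ – C♯ – E.
The bottom of that stack, D♯, is the root (this is D♯ dominant seventh flat nine).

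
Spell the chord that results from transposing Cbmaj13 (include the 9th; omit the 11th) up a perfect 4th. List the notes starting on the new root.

Fb, Ab, Cb, Eb, Gb, Db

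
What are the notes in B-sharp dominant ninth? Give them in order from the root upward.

B-sharp dominant ninth is a dominant ninth built on B♯.
Root: B♯
Major 3rd (3rd): D𝄪
Perfect 5th (5th): F𝄪
Minor 7th (7th): A♯
Major 9th (9th): C𝄪

B♯, D𝄪, F𝄪, A♯, C𝄪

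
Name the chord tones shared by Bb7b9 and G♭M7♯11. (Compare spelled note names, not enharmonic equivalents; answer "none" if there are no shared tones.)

Bb7b9 = Bb, D, F, Ab, Cb.
G♭M7♯11 = Gb, Bb, Db, F, C.
Shared: Bb, F.

Bb F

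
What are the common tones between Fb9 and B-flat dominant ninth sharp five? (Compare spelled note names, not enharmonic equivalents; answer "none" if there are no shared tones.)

Fb9 = Fb, Ab, Cb, Ebb, Gb.
B-flat dominant ninth sharp five = Bb, D, F#, Ab, C.
Shared: Ab.

Ab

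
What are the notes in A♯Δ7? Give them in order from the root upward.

A♯Δ7 is a major seventh built on A#.
- root: A#
- major 3rd: C##
- perfect 5th: E#
- major 7th: G##

A#  C##  E#  G##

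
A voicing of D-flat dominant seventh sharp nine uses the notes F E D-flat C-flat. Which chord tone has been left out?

D-flat dominant seventh sharp nine = D-flat, F, A-flat, C-flat, E. The voicing lacks the 5th (perfect 5th), A-flat.

A-flat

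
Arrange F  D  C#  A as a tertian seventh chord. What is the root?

D

Stacking in thirds gives D – F – A – C#, so D is the root — D minor-major seventh.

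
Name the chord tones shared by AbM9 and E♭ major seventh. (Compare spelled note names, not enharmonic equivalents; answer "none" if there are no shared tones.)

Eb  G  Bb

AbM9 = Ab, C, Eb, G, Bb.
E♭ major seventh = Eb, G, Bb, D.
Shared: Eb, G, Bb.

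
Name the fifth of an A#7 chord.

E#

A#7 is built on A#; its 5th is a perfect 5th above the root.
A fifth above A uses the letter E, and the perfect 5th above A# is E#.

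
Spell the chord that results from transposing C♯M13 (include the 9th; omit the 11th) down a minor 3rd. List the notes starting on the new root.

A minor 3rd down from C♯ is A♯, so the new chord is A♯ major thirteenth.
- root: A♯
- major 3rd: C𝄪
- perfect 5th: E♯
- major 7th: G𝄪
- major 9th: B♯
- major 13th: F𝄪

A♯ – C𝄪 – E♯ – G𝄪 – B♯ – F𝄪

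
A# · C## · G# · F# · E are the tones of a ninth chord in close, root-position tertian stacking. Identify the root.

Stacking in thirds gives F# – A# – C## – E – G#, so F# is the root — F# dominant ninth sharp five.

F#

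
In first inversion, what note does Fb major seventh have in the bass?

A♭

Fb major seventh = F♭–A♭–C♭–E♭. First inversion → third in the bass = A♭.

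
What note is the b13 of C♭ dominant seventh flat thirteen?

Root of C♭ dominant seventh flat thirteen = C-flat. The 13th is a minor 13th: C-flat up a minor 13th → A-double-flat.

A-double-flat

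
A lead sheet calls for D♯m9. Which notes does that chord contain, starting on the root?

D♯  F♯  A♯  C♯  E♯

D♯m9: minor ninth on D♯.
Root: D♯
Minor 3rd (3rd): F♯
Perfect 5th (5th): A♯
Minor 7th (7th): C♯
Major 9th (9th): E♯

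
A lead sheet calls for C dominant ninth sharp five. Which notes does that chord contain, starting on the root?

C, E, G-sharp, B-flat, D

Root C, quality dominant ninth sharp five:
Root: C
Major 3rd (3rd): E
Augmented 5th (5th): G-sharp
Minor 7th (7th): B-flat
Major 9th (9th): D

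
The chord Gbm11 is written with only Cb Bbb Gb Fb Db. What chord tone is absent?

Ab

The full Gbm11 chord is Gb, Bbb, Db, Fb, Ab, Cb.
Comparing with the voicing, the major 9th (9th) — Ab — is absent.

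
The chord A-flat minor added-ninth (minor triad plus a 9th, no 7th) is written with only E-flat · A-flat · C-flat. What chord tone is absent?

The full A-flat minor added-ninth chord is A-flat, C-flat, E-flat, B-flat.
Comparing with the voicing, the major 9th (9th) — B-flat — is absent.

B-flat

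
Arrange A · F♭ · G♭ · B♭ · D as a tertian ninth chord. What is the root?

G♭

Stacking in thirds gives G♭ – B♭ – D – F♭ – A, so G♭ is the root — G♭ dominant seventh sharp nine sharp five.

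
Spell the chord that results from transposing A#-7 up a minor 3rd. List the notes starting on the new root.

C# E G# B

A# up a minor 3rd → C#. New chord: C# minor seventh.
C# — root
E — minor 3rd
G# — perfect 5th
B — minor 7th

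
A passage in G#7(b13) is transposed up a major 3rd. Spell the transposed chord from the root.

Transposed root: G# → B# (major 3rd up). So we spell B# dominant seventh flat thirteen:
root → B#
3rd (major 3rd) → D##
5th (perfect 5th) → F##
7th (minor 7th) → A#
13th (minor 13th) → G#

B#, D##, F##, A#, G#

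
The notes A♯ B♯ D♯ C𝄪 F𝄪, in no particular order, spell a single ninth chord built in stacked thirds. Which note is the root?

Arranged so that each adjacent pair is a third by letter name: B♯ – D♯ – F𝄪 – A♯ – C𝄪.
The bottom of that stack, B♯, is the root (this is B♯ minor ninth).

B♯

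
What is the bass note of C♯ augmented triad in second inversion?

C♯ augmented triad in root position is C#–E#–G##.
Second inversion places the fifth in the bass, which is G##.

G##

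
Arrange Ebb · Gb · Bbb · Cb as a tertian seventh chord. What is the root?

Arranged so that each adjacent pair is a third by letter name: Cb – Ebb – Gb – Bbb.
The bottom of that stack, Cb, is the root (this is Cb minor seventh).

Cb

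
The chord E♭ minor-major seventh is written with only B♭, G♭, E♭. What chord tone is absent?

D

E♭ minor-major seventh = E♭, G♭, B♭, D. The voicing lacks the 7th (major 7th), D.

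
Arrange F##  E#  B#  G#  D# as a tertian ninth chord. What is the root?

E#

Stacking in thirds gives E# – G# – B# – D# – F##, so E# is the root — E# minor ninth.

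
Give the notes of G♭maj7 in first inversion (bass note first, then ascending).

G♭maj7 = G♭–B♭–D♭–F; first inversion → third (B♭) lowest.

B♭, D♭, F, G♭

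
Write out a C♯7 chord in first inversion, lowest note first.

C♯7 = C#–E#–G#–B; first inversion → third (E#) lowest.

E# G# B C#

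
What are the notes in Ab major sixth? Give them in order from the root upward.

Root Ab, quality major sixth:
Ab — root
C — major 3rd
Eb — perfect 5th
F — major 6th

Ab  C  Eb  F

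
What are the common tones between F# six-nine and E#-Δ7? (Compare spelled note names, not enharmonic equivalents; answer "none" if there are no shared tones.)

G♯

F# six-nine = F♯, A♯, C♯, D♯, G♯.
E#-Δ7 = E♯, G♯, B♯, D𝄪.
Shared: G♯.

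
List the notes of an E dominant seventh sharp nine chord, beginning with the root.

E G-sharp B D F-double-sharp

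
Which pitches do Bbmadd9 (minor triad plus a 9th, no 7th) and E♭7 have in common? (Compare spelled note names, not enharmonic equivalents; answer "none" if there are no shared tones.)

Bb – Db

Bbmadd9 = Bb, Db, F, C.
E♭7 = Eb, G, Bb, Db.
Shared: Bb, Db.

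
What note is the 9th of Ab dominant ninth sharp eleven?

Root of Ab dominant ninth sharp eleven = Ab. The 9th is a major 9th: Ab up a major 9th → Bb.

Bb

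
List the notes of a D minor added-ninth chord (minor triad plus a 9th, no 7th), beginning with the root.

D minor added-ninth is a minor added-ninth built on D.
- root: D
- minor 3rd: F
- perfect 5th: A
- major 9th: E

D  F  A  E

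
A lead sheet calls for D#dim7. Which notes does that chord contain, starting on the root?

D#, F#, A, C

D#dim7 is a diminished seventh built on D#.
root → D#
3rd (minor 3rd) → F#
5th (diminished 5th) → A
7th (diminished 7th) → C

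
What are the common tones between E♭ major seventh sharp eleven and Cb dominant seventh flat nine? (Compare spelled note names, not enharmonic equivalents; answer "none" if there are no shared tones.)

E♭ major seventh sharp eleven: Eb G Bb D A
Cb dominant seventh flat nine: Cb Eb Gb Bbb Dbb
Common to both → Eb.

Eb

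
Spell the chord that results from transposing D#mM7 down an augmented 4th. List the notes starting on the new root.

A C E G#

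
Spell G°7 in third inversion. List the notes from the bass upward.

In root position, G°7 is G–B♭–D♭–F♭.
Third inversion puts the seventh (F♭) in the bass.

F♭, G, B♭, D♭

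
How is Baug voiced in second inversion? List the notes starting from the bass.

F##  B  D#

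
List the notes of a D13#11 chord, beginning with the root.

D  F♯  A  C  E  G♯  B

Root D, quality dominant thirteenth sharp eleven:
D — root
F♯ — major 3rd
A — perfect 5th
C — minor 7th
E — major 9th
G♯ — augmented 11th
B — major 13th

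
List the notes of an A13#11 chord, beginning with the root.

A13#11 is a dominant thirteenth sharp eleven built on A.
Root: A
Major 3rd (3rd): C#
Perfect 5th (5th): E
Minor 7th (7th): G
Major 9th (9th): B
Augmented 11th (11th): D#
Major 13th (13th): F#

A – C# – E – G – B – D# – F#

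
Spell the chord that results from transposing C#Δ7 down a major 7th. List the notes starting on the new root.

A major 7th down from C# is D, so the new chord is D major seventh.
D — root
F# — major 3rd
A — perfect 5th
C# — major 7th

D F# A C#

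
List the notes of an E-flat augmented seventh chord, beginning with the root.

E-flat augmented seventh: augmented seventh on E-flat.
Root: E-flat
Major 3rd (3rd): G
Augmented 5th (5th): B
Minor 7th (7th): D-flat

E-flat, G, B, D-flat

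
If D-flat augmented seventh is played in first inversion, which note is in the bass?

F

D-flat augmented seventh = D♭–F–A–C♭. First inversion → third in the bass = F.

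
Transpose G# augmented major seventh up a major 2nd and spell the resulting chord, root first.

Transposed root: G# → A# (major 2nd up). So we spell A# augmented major seventh:
A# — root
C## — major 3rd
E## — augmented 5th
G## — major 7th

A#, C##, E##, G##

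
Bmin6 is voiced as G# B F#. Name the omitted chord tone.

The full Bmin6 chord is B, D, F#, G#.
Comparing with the voicing, the minor 3rd (3rd) — D — is absent.

D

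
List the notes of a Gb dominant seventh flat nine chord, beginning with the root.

Gb dominant seventh flat nine: dominant seventh flat nine on Gb.
root → Gb
3rd (major 3rd) → Bb
5th (perfect 5th) → Db
7th (minor 7th) → Fb
9th (minor 9th) → Abb

Gb – Bb – Db – Fb – Abb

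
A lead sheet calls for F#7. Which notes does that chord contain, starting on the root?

F#7: dominant seventh on F#.
root → F#
3rd (major 3rd) → A#
5th (perfect 5th) → C#
7th (minor 7th) → E

F# – A# – C# – E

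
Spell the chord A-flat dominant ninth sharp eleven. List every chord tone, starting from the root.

A♭  C  E♭  G♭  B♭  D

A-flat dominant ninth sharp eleven: dominant ninth sharp eleven on A♭.
Root: A♭
Major 3rd (3rd): C
Perfect 5th (5th): E♭
Minor 7th (7th): G♭
Major 9th (9th): B♭
Augmented 11th (11th): D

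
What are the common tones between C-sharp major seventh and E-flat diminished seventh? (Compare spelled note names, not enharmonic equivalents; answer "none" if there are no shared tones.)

C-sharp major seventh: C-sharp E-sharp G-sharp B-sharp
E-flat diminished seventh: E-flat G-flat B-double-flat D-double-flat
Common to both → none.

none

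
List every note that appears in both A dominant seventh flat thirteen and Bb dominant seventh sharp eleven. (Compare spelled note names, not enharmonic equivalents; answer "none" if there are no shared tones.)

A dominant seventh flat thirteen: A C-sharp E G F
Bb dominant seventh sharp eleven: B-flat D F A-flat E
Common to both → E, F.

E, F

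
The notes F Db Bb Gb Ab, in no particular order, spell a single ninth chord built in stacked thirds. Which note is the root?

Arranged so that each adjacent pair is a third by letter name: Gb – Bb – Db – F – Ab.
The bottom of that stack, Gb, is the root (this is Gb major ninth).

Gb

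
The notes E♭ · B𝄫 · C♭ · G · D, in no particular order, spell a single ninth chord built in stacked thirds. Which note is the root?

C♭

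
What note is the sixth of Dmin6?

B

Dmin6 is built on D; its 6th is a major 6th above the root.
A sixth above D uses the letter B, and the major 6th above D is B.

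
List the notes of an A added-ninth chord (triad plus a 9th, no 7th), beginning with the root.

A, C#, E, B

A added-ninth is an added-ninth built on A.
root → A
3rd (major 3rd) → C#
5th (perfect 5th) → E
9th (major 9th) → B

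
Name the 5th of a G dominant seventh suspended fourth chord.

G dominant seventh suspended fourth is built on G; its 5th is a perfect 5th above the root.
A fifth above G uses the letter D, and the perfect 5th above G is D.

D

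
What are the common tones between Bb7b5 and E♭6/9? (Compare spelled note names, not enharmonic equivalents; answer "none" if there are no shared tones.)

Bb7b5 = Bb, D, Fb, Ab.
E♭6/9 = Eb, G, Bb, C, F.
Shared: Bb.

Bb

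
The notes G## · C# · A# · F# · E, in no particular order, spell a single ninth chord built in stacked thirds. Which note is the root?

Arranged so that each adjacent pair is a third by letter name: F# – A# – C# – E – G##.
The bottom of that stack, F#, is the root (this is F# dominant seventh sharp nine).

F#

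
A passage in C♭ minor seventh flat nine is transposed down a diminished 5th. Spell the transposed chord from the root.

A diminished 5th down from Cb is F, so the new chord is F minor seventh flat nine.
F — root
Ab — minor 3rd
C — perfect 5th
Eb — minor 7th
Gb — minor 9th

F Ab C Eb Gb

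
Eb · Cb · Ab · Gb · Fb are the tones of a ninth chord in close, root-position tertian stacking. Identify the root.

Fb

Arranged so that each adjacent pair is a third by letter name: Fb – Ab – Cb – Eb – Gb.
The bottom of that stack, Fb, is the root (this is Fb major ninth).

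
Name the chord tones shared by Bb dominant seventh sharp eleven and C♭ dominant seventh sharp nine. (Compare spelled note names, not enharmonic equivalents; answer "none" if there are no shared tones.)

D

Bb dominant seventh sharp eleven = B♭, D, F, A♭, E.
C♭ dominant seventh sharp nine = C♭, E♭, G♭, B𝄫, D.
Shared: D.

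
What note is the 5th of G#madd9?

Root of G#madd9 = G#. The 5th is a perfect 5th: G# up a perfect 5th → D#.

D#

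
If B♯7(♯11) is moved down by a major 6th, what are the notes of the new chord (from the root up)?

Transposed root: B# → D# (major 6th down). So we spell D# dominant seventh sharp eleven:
- root: D#
- major 3rd: F##
- perfect 5th: A#
- minor 7th: C#
- augmented 11th: G##

D# – F## – A# – C# – G##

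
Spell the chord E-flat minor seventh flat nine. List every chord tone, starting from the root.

E♭, G♭, B♭, D♭, F♭

E-flat minor seventh flat nine is a minor seventh flat nine built on E♭.
root → E♭
3rd (minor 3rd) → G♭
5th (perfect 5th) → B♭
7th (minor 7th) → D♭
9th (minor 9th) → F♭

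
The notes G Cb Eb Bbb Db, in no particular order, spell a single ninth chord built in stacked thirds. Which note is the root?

Cb

Stacking in thirds gives Cb – Eb – G – Bbb – Db, so Cb is the root — Cb dominant ninth sharp five.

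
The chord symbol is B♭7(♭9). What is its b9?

Cb

Root of B♭7(♭9) = Bb. The 9th is a minor 9th: Bb up a minor 9th → Cb.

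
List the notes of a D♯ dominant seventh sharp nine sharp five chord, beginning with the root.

D-sharp, F-double-sharp, A-double-sharp, C-sharp, E-double-sharp

D♯ dominant seventh sharp nine sharp five is a dominant seventh sharp nine sharp five built on D-sharp.
root → D-sharp
3rd (major 3rd) → F-double-sharp
5th (augmented 5th) → A-double-sharp
7th (minor 7th) → C-sharp
9th (augmented 9th) → E-double-sharp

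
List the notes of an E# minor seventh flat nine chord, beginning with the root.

E# – G# – B# – D# – F#

E# minor seventh flat nine: minor seventh flat nine on E#.
- root: E#
- minor 3rd: G#
- perfect 5th: B#
- minor 7th: D#
- minor 9th: F#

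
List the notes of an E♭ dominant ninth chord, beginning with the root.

E-flat – G – B-flat – D-flat – F

Root E-flat, quality dominant ninth:
Root: E-flat
Major 3rd (3rd): G
Perfect 5th (5th): B-flat
Minor 7th (7th): D-flat
Major 9th (9th): F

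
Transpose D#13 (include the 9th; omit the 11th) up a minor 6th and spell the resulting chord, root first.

D# up a minor 6th → B. New chord: B dominant thirteenth.
- root: B
- major 3rd: D#
- perfect 5th: F#
- minor 7th: A
- major 9th: C#
- major 13th: G#

B D# F# A C# G#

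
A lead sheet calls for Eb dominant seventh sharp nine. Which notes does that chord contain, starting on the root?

Eb, G, Bb, Db, F#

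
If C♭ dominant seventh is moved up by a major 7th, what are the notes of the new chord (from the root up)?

Transposed root: Cb → Bb (major 7th up). So we spell Bb dominant seventh:
- root: Bb
- major 3rd: D
- perfect 5th: F
- minor 7th: Ab

Bb  D  F  Ab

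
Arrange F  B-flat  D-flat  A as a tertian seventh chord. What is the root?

B-flat

Arranged so that each adjacent pair is a third by letter name: B-flat – D-flat – F – A.
The bottom of that stack, B-flat, is the root (this is B-flat minor-major seventh).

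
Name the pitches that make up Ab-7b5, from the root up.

Ab – Cb – Ebb – Gb

Ab-7b5 is a half-diminished seventh built on Ab.
- root: Ab
- minor 3rd: Cb
- diminished 5th: Ebb
- minor 7th: Gb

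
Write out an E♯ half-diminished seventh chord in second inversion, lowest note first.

B D-sharp E-sharp G-sharp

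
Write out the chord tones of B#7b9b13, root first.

B#7b9b13 is a dominant seventh flat nine flat thirteen built on B♯.
- root: B♯
- major 3rd: D𝄪
- perfect 5th: F𝄪
- minor 7th: A♯
- minor 9th: C♯
- minor 13th: G♯

B♯ D𝄪 F𝄪 A♯ C♯ G♯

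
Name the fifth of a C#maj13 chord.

C#maj13 is built on C#; its 5th is a perfect 5th above the root.
A fifth above C uses the letter G, and the perfect 5th above C# is G#.

G#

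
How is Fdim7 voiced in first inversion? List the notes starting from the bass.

Ab – Cb – Ebb – F

Fdim7 = F–Ab–Cb–Ebb; first inversion → third (Ab) lowest.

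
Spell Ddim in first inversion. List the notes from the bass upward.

F, Ab, D

In root position, Ddim is D–F–Ab.
First inversion puts the third (F) in the bass.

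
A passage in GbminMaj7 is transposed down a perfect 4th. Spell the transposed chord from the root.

Db, Fb, Ab, C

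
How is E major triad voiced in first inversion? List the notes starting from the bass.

E major triad = E–G♯–B; first inversion → third (G♯) lowest.

G♯ – B – E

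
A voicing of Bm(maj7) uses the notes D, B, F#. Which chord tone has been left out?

A#

Bm(maj7) = B, D, F#, A#. The voicing lacks the 7th (major 7th), A#.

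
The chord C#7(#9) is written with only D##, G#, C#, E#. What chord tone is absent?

The full C#7(#9) chord is C#, E#, G#, B, D##.
Comparing with the voicing, the minor 7th (7th) — B — is absent.

B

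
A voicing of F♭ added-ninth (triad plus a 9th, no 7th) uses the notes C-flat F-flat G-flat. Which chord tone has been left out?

A-flat

F♭ added-ninth = F-flat, A-flat, C-flat, G-flat. The voicing lacks the 3rd (major 3rd), A-flat.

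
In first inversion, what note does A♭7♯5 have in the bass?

A♭7♯5 in root position is Ab–C–E–Gb.
First inversion places the third in the bass, which is C.

C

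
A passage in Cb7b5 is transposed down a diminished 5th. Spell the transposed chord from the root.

F, A, C♭, E♭

Transposed root: C♭ → F (diminished 5th down). So we spell F dominant seventh flat five:
Root: F
Major 3rd (3rd): A
Diminished 5th (5th): C♭
Minor 7th (7th): E♭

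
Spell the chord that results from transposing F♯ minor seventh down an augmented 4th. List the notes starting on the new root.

C, E-flat, G, B-flat

An augmented 4th down from F-sharp is C, so the new chord is C minor seventh.
- root: C
- minor 3rd: E-flat
- perfect 5th: G
- minor 7th: B-flat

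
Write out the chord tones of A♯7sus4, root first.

A# – D# – E# – G#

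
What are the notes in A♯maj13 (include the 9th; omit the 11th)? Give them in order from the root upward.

A♯, C𝄪, E♯, G𝄪, B♯, F𝄪

A♯maj13 is a major thirteenth built on A♯.
root → A♯
3rd (major 3rd) → C𝄪
5th (perfect 5th) → E♯
7th (major 7th) → G𝄪
9th (major 9th) → B♯
13th (major 13th) → F𝄪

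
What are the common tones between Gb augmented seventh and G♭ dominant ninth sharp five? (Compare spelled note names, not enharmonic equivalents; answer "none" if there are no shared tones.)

Gb  Bb  D  Fb

Gb augmented seventh = Gb, Bb, D, Fb.
G♭ dominant ninth sharp five = Gb, Bb, D, Fb, Ab.
Shared: Gb, Bb, D, Fb.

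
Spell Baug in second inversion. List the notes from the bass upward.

Baug = B–D#–F##; second inversion → fifth (F##) lowest.

F##, B, D#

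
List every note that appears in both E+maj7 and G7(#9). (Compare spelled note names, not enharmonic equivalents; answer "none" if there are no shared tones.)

none

E+maj7: E G# B# D#
G7(#9): G B D F A#
Common to both → none.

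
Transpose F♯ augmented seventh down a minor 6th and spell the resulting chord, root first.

A-sharp C-double-sharp E-double-sharp G-sharp

Transposed root: F-sharp → A-sharp (minor 6th down). So we spell A-sharp augmented seventh:
Root: A-sharp
Major 3rd (3rd): C-double-sharp
Augmented 5th (5th): E-double-sharp
Minor 7th (7th): G-sharp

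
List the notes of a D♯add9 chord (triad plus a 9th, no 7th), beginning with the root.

D♯add9 is an added-ninth built on D♯.
Root: D♯
Major 3rd (3rd): F𝄪
Perfect 5th (5th): A♯
Major 9th (9th): E♯

D♯ – F𝄪 – A♯ – E♯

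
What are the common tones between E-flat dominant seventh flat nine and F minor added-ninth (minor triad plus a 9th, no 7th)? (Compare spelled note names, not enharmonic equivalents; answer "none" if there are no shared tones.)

E-flat dominant seventh flat nine = E♭, G, B♭, D♭, F♭.
F minor added-ninth = F, A♭, C, G.
Shared: G.

G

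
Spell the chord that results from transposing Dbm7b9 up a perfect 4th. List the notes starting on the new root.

G♭, B𝄫, D♭, F♭, A𝄫

D♭ up a perfect 4th → G♭. New chord: G♭ minor seventh flat nine.
root → G♭
3rd (minor 3rd) → B𝄫
5th (perfect 5th) → D♭
7th (minor 7th) → F♭
9th (minor 9th) → A𝄫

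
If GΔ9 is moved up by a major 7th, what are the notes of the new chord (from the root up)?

G up a major 7th → F♯. New chord: F♯ major ninth.
Root: F♯
Major 3rd (3rd): A♯
Perfect 5th (5th): C♯
Major 7th (7th): E♯
Major 9th (9th): G♯

F♯  A♯  C♯  E♯  G♯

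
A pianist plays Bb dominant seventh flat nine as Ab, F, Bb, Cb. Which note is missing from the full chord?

The full Bb dominant seventh flat nine chord is Bb, D, F, Ab, Cb.
Comparing with the voicing, the major 3rd (3rd) — D — is absent.

D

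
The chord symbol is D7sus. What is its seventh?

Root of D7sus = D. The 7th is a minor 7th: D up a minor 7th → C.

C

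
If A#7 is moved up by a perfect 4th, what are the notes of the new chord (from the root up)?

D♯ F𝄪 A♯ C♯

A perfect 4th up from A♯ is D♯, so the new chord is D♯ dominant seventh.
D♯ — root
F𝄪 — major 3rd
A♯ — perfect 5th
C♯ — minor 7th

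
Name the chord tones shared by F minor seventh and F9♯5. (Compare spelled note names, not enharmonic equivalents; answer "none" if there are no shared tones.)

F – E♭

F minor seventh = F, A♭, C, E♭.
F9♯5 = F, A, C♯, E♭, G.
Shared: F, E♭.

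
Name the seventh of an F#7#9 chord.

E

F#7#9 is built on F#; its 7th is a minor 7th above the root.
A seventh above F uses the letter E, and the minor 7th above F# is E.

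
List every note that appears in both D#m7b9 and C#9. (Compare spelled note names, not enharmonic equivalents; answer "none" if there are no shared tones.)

D# C#

D#m7b9: D# F# A# C# E
C#9: C# E# G# B D#
Common to both → D#, C#.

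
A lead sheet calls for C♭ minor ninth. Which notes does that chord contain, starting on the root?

C-flat, E-double-flat, G-flat, B-double-flat, D-flat

C♭ minor ninth: minor ninth on C-flat.
Root: C-flat
Minor 3rd (3rd): E-double-flat
Perfect 5th (5th): G-flat
Minor 7th (7th): B-double-flat
Major 9th (9th): D-flat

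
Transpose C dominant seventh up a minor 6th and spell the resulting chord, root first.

A minor 6th up from C is Ab, so the new chord is Ab dominant seventh.
Ab — root
C — major 3rd
Eb — perfect 5th
Gb — minor 7th

Ab, C, Eb, Gb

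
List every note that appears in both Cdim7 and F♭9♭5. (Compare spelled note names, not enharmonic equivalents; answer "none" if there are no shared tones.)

Gb

Cdim7: C Eb Gb Bbb
F♭9♭5: Fb Ab Cbb Ebb Gb
Common to both → Gb.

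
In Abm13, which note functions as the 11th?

Abm13 is built on Ab; its 11th is a perfect 11th above the root.
A fourth above A uses the letter D, and the perfect 11th above Ab is Db.

Db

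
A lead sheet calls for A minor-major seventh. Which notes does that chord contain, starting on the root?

A minor-major seventh: minor-major seventh on A.
- root: A
- minor 3rd: C
- perfect 5th: E
- major 7th: G-sharp

A, C, E, G-sharp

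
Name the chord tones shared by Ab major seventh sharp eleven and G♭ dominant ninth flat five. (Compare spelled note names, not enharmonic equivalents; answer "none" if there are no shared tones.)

A-flat

Ab major seventh sharp eleven = A-flat, C, E-flat, G, D.
G♭ dominant ninth flat five = G-flat, B-flat, D-double-flat, F-flat, A-flat.
Shared: A-flat.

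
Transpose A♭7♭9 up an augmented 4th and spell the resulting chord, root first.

D, F#, A, C, Eb

An augmented 4th up from Ab is D, so the new chord is D dominant seventh flat nine.
D — root
F# — major 3rd
A — perfect 5th
C — minor 7th
Eb — minor 9th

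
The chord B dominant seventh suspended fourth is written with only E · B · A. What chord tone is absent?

B dominant seventh suspended fourth = B, E, F♯, A. The voicing lacks the 5th (perfect 5th), F♯.

F♯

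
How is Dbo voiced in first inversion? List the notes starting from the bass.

F♭  A𝄫  D♭

In root position, Dbo is D♭–F♭–A𝄫.
First inversion puts the third (F♭) in the bass.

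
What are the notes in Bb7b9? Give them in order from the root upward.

B♭, D, F, A♭, C♭

Bb7b9 is a dominant seventh flat nine built on B♭.
Root: B♭
Major 3rd (3rd): D
Perfect 5th (5th): F
Minor 7th (7th): A♭
Minor 9th (9th): C♭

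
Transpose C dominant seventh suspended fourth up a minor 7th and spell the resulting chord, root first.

Bb Eb F Ab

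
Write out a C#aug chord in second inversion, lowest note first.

G## C# E#

In root position, C#aug is C#–E#–G##.
Second inversion puts the fifth (G##) in the bass.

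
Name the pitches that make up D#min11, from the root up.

D#min11: minor eleventh on D#.
D# — root
F# — minor 3rd
A# — perfect 5th
C# — minor 7th
E# — major 9th
G# — perfect 11th

D#  F#  A#  C#  E#  G#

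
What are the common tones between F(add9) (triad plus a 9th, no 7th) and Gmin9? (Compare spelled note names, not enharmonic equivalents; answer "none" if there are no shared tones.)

F(add9): F A C G
Gmin9: G B♭ D F A
Common to both → F, A, G.

F  A  G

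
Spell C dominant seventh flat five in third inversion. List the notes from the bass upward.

Bb  C  E  Gb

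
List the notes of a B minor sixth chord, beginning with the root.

B minor sixth: minor sixth on B.
B — root
D — minor 3rd
F# — perfect 5th
G# — major 6th

B D F# G#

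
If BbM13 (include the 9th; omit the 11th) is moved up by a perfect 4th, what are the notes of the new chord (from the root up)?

Eb  G  Bb  D  F  C

Bb up a perfect 4th → Eb. New chord: Eb major thirteenth.
Root: Eb
Major 3rd (3rd): G
Perfect 5th (5th): Bb
Major 7th (7th): D
Major 9th (9th): F
Major 13th (13th): C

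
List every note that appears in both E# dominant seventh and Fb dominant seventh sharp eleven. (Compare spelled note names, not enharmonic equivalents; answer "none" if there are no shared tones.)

E# dominant seventh: E-sharp G-double-sharp B-sharp D-sharp
Fb dominant seventh sharp eleven: F-flat A-flat C-flat E-double-flat B-flat
Common to both → none.

none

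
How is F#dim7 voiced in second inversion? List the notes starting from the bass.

C  Eb  F#  A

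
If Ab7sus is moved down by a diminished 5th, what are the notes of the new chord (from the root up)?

D, G, A, C

Transposed root: A♭ → D (diminished 5th down). So we spell D dominant seventh suspended fourth:
root → D
4th (perfect 4th) → G
5th (perfect 5th) → A
7th (minor 7th) → C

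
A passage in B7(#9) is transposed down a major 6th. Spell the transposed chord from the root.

D F♯ A C E♯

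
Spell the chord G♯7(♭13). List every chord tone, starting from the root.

G♯7(♭13) is a dominant seventh flat thirteen built on G♯.
G♯ — root
B♯ — major 3rd
D♯ — perfect 5th
F♯ — minor 7th
E — minor 13th

G♯  B♯  D♯  F♯  E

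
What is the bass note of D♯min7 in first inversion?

D♯min7 = D#–F#–A#–C#. First inversion → third in the bass = F#.

F#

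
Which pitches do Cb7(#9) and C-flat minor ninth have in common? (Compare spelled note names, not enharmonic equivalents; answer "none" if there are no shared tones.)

Cb – Gb – Bbb

Cb7(#9): Cb Eb Gb Bbb D
C-flat minor ninth: Cb Ebb Gb Bbb Db
Common to both → Cb, Gb, Bbb.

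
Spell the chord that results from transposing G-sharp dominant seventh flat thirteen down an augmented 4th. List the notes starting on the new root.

An augmented 4th down from G# is D, so the new chord is D dominant seventh flat thirteen.
Root: D
Major 3rd (3rd): F#
Perfect 5th (5th): A
Minor 7th (7th): C
Minor 13th (13th): Bb

D, F#, A, C, Bb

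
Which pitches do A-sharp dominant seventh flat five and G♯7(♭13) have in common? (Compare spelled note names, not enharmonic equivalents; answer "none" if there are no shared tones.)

A-sharp dominant seventh flat five: A♯ C𝄪 E G♯
G♯7(♭13): G♯ B♯ D♯ F♯ E
Common to both → E, G♯.

E, G♯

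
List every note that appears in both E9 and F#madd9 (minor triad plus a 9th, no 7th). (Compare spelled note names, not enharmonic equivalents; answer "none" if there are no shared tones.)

E9: E G♯ B D F♯
F#madd9: F♯ A C♯ G♯
Common to both → G♯, F♯.

G♯ – F♯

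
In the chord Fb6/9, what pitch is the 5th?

Fb6/9 is built on Fb; its 5th is a perfect 5th above the root.
A fifth above F uses the letter C, and the perfect 5th above Fb is Cb.

Cb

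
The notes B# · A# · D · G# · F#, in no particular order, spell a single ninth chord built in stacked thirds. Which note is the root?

G#

Arranged so that each adjacent pair is a third by letter name: G# – B# – D – F# – A#.
The bottom of that stack, G#, is the root (this is G# dominant ninth flat five).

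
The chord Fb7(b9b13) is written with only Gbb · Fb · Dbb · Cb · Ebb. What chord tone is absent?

The full Fb7(b9b13) chord is Fb, Ab, Cb, Ebb, Gbb, Dbb.
Comparing with the voicing, the major 3rd (3rd) — Ab — is absent.

Ab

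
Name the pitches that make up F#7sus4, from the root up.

F#7sus4: dominant seventh suspended fourth on F#.
root → F#
4th (perfect 4th) → B
5th (perfect 5th) → C#
7th (minor 7th) → E

F#  B  C#  E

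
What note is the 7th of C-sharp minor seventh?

B

Root of C-sharp minor seventh = C#. The 7th is a minor 7th: C# up a minor 7th → B.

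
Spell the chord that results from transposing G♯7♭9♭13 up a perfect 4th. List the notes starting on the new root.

C♯  E♯  G♯  B  D  A

G♯ up a perfect 4th → C♯. New chord: C♯ dominant seventh flat nine flat thirteen.
Root: C♯
Major 3rd (3rd): E♯
Perfect 5th (5th): G♯
Minor 7th (7th): B
Minor 9th (9th): D
Minor 13th (13th): A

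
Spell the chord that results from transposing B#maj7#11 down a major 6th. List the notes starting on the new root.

D#  F##  A#  C##  G##

Transposed root: B# → D# (major 6th down). So we spell D# major seventh sharp eleven:
Root: D#
Major 3rd (3rd): F##
Perfect 5th (5th): A#
Major 7th (7th): C##
Augmented 11th (11th): G##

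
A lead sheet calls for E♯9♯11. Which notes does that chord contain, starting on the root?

E# G## B# D# F## A##

E♯9♯11 is a dominant ninth sharp eleven built on E#.
E# — root
G## — major 3rd
B# — perfect 5th
D# — minor 7th
F## — major 9th
A## — augmented 11th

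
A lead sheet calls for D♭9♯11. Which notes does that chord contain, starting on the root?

D♭9♯11 is a dominant ninth sharp eleven built on Db.
Root: Db
Major 3rd (3rd): F
Perfect 5th (5th): Ab
Minor 7th (7th): Cb
Major 9th (9th): Eb
Augmented 11th (11th): G

Db – F – Ab – Cb – Eb – G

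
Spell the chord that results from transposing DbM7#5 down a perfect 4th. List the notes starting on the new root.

Db down a perfect 4th → Ab. New chord: Ab augmented major seventh.
- root: Ab
- major 3rd: C
- augmented 5th: E
- major 7th: G

Ab – C – E – G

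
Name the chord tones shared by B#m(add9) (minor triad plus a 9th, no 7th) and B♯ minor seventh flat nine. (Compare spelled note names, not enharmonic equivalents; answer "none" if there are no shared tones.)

B#m(add9): B# D# F## C##
B♯ minor seventh flat nine: B# D# F## A# C#
Common to both → B#, D#, F##.

B#, D#, F##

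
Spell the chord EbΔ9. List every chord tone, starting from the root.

EbΔ9: major ninth on Eb.
- root: Eb
- major 3rd: G
- perfect 5th: Bb
- major 7th: D
- major 9th: F

Eb, G, Bb, D, F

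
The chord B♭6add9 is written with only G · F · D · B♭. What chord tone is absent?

C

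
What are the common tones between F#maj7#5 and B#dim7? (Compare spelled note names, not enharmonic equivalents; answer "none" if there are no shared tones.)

F#maj7#5: F# A# C## E#
B#dim7: B# D# F# A
Common to both → F#.

F#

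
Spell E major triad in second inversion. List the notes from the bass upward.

E major triad = E–G#–B; second inversion → fifth (B) lowest.

B  E  G#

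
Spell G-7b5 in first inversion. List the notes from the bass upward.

Bb Db F G

G-7b5 = G–Bb–Db–F; first inversion → third (Bb) lowest.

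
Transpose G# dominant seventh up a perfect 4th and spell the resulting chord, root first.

C-sharp E-sharp G-sharp B

Transposed root: G-sharp → C-sharp (perfect 4th up). So we spell C-sharp dominant seventh:
Root: C-sharp
Major 3rd (3rd): E-sharp
Perfect 5th (5th): G-sharp
Minor 7th (7th): B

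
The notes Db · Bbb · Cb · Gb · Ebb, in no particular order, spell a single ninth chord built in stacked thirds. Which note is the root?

Cb

Arranged so that each adjacent pair is a third by letter name: Cb – Ebb – Gb – Bbb – Db.
The bottom of that stack, Cb, is the root (this is Cb minor ninth).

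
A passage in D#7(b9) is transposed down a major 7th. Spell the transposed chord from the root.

E – G# – B – D – F

Transposed root: D# → E (major 7th down). So we spell E dominant seventh flat nine:
- root: E
- major 3rd: G#
- perfect 5th: B
- minor 7th: D
- minor 9th: F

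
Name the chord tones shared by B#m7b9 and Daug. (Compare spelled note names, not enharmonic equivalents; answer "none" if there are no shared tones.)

A#

B#m7b9: B# D# F## A# C#
Daug: D F# A#
Common to both → A#.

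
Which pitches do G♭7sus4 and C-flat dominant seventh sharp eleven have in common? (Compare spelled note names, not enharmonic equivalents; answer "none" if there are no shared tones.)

Gb – Cb

G♭7sus4: Gb Cb Db Fb
C-flat dominant seventh sharp eleven: Cb Eb Gb Bbb F
Common to both → Gb, Cb.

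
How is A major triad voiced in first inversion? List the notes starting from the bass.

C-sharp  E  A

A major triad = A–C-sharp–E; first inversion → third (C-sharp) lowest.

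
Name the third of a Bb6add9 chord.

Root of Bb6add9 = Bb. The 3rd is a major 3rd: Bb up a major 3rd → D.

D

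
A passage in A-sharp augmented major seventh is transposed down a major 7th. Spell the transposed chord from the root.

A major 7th down from A♯ is B, so the new chord is B augmented major seventh.
root → B
3rd (major 3rd) → D♯
5th (augmented 5th) → F𝄪
7th (major 7th) → A♯

B – D♯ – F𝄪 – A♯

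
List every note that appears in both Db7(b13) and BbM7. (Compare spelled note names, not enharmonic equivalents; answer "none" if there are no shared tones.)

Db7(b13): Db F Ab Cb Bbb
BbM7: Bb D F A
Common to both → F.

F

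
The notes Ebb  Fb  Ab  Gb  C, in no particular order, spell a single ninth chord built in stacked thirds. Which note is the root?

Arranged so that each adjacent pair is a third by letter name: Fb – Ab – C – Ebb – Gb.
The bottom of that stack, Fb, is the root (this is Fb dominant ninth sharp five).

Fb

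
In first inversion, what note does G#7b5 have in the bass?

B♯

G#7b5 in root position is G♯–B♯–D–F♯.
First inversion places the third in the bass, which is B♯.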